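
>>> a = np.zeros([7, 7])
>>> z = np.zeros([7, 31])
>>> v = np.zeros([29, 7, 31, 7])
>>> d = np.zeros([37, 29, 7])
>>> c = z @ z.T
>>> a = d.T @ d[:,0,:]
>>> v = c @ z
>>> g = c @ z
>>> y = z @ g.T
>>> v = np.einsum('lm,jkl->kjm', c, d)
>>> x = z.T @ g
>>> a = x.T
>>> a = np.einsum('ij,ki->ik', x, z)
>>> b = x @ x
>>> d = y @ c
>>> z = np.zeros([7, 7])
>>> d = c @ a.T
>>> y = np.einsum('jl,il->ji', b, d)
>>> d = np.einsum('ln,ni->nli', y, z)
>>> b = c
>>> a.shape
(31, 7)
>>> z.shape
(7, 7)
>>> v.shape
(29, 37, 7)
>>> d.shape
(7, 31, 7)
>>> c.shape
(7, 7)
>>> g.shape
(7, 31)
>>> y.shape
(31, 7)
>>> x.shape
(31, 31)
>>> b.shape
(7, 7)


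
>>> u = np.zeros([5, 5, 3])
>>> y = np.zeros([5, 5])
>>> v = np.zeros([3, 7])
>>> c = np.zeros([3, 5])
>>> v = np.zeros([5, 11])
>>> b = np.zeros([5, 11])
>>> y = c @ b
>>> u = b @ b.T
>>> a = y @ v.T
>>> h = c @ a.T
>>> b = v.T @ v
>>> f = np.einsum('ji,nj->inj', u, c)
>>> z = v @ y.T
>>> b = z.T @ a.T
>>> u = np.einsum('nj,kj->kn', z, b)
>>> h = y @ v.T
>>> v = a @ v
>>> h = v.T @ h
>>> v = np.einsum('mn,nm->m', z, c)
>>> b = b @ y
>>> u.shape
(3, 5)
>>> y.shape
(3, 11)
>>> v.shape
(5,)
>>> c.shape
(3, 5)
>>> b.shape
(3, 11)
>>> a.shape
(3, 5)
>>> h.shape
(11, 5)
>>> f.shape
(5, 3, 5)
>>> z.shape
(5, 3)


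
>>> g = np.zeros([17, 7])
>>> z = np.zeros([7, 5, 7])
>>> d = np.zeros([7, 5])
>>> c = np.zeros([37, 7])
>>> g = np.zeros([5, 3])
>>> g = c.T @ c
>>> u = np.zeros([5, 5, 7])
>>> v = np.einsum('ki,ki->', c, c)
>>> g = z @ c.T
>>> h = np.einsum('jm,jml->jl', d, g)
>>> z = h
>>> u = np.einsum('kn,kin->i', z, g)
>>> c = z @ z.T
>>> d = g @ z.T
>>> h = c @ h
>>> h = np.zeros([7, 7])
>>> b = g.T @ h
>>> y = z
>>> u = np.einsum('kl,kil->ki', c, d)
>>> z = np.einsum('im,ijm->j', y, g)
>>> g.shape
(7, 5, 37)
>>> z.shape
(5,)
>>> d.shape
(7, 5, 7)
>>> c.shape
(7, 7)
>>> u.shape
(7, 5)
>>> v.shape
()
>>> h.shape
(7, 7)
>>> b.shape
(37, 5, 7)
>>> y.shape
(7, 37)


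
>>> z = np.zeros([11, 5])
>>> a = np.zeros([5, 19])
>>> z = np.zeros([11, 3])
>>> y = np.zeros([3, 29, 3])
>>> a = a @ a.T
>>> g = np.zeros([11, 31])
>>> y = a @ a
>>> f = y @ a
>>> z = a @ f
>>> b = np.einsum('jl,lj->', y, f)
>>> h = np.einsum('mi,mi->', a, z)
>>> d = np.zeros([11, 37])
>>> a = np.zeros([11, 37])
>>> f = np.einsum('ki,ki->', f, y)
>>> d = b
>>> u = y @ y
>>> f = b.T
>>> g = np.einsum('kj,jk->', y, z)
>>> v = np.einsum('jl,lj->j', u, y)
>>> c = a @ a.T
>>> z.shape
(5, 5)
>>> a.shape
(11, 37)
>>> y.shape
(5, 5)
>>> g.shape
()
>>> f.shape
()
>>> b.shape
()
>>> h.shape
()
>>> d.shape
()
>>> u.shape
(5, 5)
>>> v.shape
(5,)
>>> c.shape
(11, 11)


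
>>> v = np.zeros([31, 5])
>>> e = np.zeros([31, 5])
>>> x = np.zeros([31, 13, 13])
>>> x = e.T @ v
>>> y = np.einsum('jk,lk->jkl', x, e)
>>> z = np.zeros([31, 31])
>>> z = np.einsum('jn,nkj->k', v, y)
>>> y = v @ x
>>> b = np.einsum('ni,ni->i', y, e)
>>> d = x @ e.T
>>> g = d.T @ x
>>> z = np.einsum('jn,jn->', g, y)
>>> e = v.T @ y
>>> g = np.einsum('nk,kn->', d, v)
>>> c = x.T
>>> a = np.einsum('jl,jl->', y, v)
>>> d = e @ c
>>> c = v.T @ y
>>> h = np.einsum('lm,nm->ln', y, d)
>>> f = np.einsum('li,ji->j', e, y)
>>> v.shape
(31, 5)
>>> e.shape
(5, 5)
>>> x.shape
(5, 5)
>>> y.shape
(31, 5)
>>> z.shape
()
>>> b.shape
(5,)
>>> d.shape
(5, 5)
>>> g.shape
()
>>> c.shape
(5, 5)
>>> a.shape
()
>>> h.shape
(31, 5)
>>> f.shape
(31,)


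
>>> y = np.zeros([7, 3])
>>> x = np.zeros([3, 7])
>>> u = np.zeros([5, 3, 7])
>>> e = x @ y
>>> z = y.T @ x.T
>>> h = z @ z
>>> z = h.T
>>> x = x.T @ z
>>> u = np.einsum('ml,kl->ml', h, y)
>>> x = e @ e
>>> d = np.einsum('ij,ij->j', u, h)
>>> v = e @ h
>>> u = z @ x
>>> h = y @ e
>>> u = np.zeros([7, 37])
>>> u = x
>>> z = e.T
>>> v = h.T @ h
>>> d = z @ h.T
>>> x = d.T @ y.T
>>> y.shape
(7, 3)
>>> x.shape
(7, 7)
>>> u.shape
(3, 3)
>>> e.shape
(3, 3)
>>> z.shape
(3, 3)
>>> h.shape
(7, 3)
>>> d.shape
(3, 7)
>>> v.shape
(3, 3)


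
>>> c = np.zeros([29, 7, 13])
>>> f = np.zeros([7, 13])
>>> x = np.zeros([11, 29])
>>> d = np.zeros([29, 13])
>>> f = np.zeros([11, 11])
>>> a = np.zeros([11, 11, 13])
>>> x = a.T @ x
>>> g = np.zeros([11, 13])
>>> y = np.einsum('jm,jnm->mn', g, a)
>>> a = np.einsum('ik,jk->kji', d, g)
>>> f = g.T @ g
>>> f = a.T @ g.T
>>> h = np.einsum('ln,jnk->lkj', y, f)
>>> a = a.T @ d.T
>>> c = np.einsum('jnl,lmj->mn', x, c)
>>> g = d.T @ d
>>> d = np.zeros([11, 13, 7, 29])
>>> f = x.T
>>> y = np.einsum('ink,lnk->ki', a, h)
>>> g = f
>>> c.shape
(7, 11)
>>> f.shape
(29, 11, 13)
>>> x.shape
(13, 11, 29)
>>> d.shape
(11, 13, 7, 29)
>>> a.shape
(29, 11, 29)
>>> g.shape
(29, 11, 13)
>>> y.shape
(29, 29)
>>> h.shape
(13, 11, 29)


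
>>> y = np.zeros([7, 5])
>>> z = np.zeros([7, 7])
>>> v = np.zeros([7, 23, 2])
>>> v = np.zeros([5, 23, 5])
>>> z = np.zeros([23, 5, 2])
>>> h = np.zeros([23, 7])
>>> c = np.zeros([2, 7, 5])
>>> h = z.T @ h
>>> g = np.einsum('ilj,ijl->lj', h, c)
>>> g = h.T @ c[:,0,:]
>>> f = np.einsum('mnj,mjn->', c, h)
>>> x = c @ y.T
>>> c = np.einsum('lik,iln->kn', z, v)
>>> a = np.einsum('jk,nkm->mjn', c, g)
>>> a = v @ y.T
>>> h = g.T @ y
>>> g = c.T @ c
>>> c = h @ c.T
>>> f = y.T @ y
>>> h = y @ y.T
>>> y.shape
(7, 5)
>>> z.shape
(23, 5, 2)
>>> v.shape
(5, 23, 5)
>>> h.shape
(7, 7)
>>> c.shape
(5, 5, 2)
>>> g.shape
(5, 5)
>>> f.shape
(5, 5)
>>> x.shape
(2, 7, 7)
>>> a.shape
(5, 23, 7)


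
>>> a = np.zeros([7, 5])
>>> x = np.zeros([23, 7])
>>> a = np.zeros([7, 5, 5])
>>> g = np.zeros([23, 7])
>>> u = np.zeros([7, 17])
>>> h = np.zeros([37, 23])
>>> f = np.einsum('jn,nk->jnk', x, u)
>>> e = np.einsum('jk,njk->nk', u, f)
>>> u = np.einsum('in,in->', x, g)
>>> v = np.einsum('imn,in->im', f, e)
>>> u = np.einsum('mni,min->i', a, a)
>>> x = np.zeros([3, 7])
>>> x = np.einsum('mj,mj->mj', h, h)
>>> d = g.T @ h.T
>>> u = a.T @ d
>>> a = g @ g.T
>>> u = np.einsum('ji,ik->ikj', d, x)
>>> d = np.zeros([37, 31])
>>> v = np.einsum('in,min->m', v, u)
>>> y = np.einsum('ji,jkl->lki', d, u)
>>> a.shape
(23, 23)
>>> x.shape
(37, 23)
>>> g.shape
(23, 7)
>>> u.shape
(37, 23, 7)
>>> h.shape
(37, 23)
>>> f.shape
(23, 7, 17)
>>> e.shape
(23, 17)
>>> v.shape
(37,)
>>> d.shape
(37, 31)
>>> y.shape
(7, 23, 31)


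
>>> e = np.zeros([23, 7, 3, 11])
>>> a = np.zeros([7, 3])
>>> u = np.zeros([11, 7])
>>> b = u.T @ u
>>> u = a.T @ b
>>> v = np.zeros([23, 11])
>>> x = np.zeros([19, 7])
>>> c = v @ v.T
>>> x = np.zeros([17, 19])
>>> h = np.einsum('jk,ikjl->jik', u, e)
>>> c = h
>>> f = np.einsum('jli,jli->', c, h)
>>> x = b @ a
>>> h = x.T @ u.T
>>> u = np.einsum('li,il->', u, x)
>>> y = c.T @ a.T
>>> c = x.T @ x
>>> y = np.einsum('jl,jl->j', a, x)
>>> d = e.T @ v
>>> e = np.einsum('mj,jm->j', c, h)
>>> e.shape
(3,)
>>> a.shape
(7, 3)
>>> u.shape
()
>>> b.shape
(7, 7)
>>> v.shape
(23, 11)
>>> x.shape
(7, 3)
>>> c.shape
(3, 3)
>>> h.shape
(3, 3)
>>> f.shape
()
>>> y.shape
(7,)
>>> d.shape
(11, 3, 7, 11)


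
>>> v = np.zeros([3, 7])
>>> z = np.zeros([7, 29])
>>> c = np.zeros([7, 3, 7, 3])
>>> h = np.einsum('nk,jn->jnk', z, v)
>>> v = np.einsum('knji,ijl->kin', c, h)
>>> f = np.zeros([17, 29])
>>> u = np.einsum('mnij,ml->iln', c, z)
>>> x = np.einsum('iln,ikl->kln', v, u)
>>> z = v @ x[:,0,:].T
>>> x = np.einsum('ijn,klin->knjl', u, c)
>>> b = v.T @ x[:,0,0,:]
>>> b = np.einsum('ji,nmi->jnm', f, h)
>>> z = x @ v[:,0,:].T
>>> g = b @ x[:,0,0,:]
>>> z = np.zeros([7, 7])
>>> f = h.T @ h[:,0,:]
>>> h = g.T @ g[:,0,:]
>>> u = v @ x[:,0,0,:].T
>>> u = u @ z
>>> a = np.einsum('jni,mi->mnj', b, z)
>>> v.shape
(7, 3, 3)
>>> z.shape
(7, 7)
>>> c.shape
(7, 3, 7, 3)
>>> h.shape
(3, 3, 3)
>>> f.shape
(29, 7, 29)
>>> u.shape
(7, 3, 7)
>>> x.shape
(7, 3, 29, 3)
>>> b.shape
(17, 3, 7)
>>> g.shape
(17, 3, 3)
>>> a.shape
(7, 3, 17)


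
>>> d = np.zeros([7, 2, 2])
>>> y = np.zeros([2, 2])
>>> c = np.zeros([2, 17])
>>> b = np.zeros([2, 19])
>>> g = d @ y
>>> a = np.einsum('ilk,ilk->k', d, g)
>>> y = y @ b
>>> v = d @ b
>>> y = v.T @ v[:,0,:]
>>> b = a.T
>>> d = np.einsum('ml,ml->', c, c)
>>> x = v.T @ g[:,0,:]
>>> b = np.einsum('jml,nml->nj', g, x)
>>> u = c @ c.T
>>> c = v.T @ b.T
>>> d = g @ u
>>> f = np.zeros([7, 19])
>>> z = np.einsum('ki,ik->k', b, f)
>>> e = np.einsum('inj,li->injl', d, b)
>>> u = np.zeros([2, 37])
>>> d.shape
(7, 2, 2)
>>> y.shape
(19, 2, 19)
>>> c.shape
(19, 2, 19)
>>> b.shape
(19, 7)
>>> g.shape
(7, 2, 2)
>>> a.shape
(2,)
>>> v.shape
(7, 2, 19)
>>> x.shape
(19, 2, 2)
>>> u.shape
(2, 37)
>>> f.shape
(7, 19)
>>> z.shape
(19,)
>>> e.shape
(7, 2, 2, 19)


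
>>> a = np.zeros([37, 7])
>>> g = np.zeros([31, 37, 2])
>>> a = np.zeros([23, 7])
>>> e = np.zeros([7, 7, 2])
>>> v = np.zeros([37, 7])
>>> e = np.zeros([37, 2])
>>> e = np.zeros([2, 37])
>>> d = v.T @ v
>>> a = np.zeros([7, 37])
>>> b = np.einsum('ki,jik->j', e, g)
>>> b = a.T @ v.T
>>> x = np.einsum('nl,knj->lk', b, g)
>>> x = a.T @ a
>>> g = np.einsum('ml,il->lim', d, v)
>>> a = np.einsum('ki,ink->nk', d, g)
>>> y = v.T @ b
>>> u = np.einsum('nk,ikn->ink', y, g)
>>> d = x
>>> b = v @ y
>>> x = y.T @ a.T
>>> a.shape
(37, 7)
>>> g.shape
(7, 37, 7)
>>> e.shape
(2, 37)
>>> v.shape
(37, 7)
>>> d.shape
(37, 37)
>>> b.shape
(37, 37)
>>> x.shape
(37, 37)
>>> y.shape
(7, 37)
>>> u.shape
(7, 7, 37)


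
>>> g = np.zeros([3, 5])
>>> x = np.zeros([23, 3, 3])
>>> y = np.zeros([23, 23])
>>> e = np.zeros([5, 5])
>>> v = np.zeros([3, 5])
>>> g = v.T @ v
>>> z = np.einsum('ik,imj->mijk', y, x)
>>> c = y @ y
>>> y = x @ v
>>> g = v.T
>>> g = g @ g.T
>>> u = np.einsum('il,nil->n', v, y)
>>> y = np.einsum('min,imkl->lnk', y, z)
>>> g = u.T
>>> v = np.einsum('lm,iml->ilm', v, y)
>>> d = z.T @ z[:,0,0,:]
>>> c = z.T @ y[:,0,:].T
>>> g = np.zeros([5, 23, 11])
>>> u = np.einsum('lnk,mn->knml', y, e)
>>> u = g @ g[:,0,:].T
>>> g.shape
(5, 23, 11)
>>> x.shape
(23, 3, 3)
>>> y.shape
(23, 5, 3)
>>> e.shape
(5, 5)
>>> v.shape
(23, 3, 5)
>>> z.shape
(3, 23, 3, 23)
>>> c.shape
(23, 3, 23, 23)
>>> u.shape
(5, 23, 5)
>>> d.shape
(23, 3, 23, 23)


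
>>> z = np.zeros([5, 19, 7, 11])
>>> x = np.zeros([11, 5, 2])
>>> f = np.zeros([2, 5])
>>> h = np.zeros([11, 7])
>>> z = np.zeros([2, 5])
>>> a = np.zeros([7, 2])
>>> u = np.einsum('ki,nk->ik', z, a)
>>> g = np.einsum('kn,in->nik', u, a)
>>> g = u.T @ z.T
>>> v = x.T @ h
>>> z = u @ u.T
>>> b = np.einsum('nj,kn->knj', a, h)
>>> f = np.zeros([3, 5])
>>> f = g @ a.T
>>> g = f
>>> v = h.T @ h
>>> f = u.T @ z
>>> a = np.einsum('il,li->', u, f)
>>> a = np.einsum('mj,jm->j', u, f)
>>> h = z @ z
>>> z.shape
(5, 5)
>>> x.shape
(11, 5, 2)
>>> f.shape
(2, 5)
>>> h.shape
(5, 5)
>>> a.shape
(2,)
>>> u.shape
(5, 2)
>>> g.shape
(2, 7)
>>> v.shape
(7, 7)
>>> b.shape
(11, 7, 2)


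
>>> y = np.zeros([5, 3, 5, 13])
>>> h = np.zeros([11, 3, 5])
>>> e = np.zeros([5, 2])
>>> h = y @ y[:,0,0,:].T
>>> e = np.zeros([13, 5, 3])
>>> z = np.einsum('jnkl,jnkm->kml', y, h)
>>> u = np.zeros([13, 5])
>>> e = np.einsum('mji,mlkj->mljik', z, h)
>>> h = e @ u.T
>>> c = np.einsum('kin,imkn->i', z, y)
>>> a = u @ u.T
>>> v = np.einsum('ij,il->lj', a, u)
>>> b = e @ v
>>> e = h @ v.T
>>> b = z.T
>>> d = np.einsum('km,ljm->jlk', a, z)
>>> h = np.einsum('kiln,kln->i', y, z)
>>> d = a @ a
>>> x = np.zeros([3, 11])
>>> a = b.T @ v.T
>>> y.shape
(5, 3, 5, 13)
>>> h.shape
(3,)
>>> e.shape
(5, 3, 5, 13, 5)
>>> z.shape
(5, 5, 13)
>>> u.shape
(13, 5)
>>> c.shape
(5,)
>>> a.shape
(5, 5, 5)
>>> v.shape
(5, 13)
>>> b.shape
(13, 5, 5)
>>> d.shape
(13, 13)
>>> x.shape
(3, 11)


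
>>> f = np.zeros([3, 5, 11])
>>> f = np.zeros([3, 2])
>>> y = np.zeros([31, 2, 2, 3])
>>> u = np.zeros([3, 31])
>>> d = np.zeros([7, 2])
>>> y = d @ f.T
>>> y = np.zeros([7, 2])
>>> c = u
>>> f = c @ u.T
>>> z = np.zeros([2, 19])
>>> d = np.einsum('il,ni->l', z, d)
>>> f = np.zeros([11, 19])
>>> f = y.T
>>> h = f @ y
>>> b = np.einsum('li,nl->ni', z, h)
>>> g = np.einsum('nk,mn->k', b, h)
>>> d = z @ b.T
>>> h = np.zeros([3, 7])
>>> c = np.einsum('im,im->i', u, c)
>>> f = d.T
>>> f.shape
(2, 2)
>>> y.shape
(7, 2)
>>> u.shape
(3, 31)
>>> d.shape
(2, 2)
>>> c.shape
(3,)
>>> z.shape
(2, 19)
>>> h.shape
(3, 7)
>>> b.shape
(2, 19)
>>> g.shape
(19,)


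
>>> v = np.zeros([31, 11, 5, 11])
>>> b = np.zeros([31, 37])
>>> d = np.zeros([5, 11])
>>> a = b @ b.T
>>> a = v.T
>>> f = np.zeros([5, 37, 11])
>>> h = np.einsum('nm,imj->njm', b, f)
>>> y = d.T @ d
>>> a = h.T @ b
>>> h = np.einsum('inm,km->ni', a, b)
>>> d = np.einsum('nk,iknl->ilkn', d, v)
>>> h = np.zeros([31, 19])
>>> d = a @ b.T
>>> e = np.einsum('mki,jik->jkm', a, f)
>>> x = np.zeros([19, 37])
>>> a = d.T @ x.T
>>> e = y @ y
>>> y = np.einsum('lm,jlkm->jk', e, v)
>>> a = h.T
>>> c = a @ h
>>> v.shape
(31, 11, 5, 11)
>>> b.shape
(31, 37)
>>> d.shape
(37, 11, 31)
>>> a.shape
(19, 31)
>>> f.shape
(5, 37, 11)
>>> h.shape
(31, 19)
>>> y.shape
(31, 5)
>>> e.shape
(11, 11)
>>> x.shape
(19, 37)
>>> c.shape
(19, 19)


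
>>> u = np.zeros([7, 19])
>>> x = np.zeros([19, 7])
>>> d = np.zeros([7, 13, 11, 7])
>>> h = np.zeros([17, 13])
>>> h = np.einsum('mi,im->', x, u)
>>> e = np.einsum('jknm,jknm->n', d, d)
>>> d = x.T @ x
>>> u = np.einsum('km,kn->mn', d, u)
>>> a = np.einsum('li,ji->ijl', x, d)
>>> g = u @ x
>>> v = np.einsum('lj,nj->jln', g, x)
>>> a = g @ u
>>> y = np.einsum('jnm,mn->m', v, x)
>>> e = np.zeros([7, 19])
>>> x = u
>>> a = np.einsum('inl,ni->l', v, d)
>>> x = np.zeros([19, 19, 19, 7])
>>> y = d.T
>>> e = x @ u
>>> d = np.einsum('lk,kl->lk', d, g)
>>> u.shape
(7, 19)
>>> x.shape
(19, 19, 19, 7)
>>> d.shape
(7, 7)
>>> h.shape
()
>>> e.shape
(19, 19, 19, 19)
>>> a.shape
(19,)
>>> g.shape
(7, 7)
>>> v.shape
(7, 7, 19)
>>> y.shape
(7, 7)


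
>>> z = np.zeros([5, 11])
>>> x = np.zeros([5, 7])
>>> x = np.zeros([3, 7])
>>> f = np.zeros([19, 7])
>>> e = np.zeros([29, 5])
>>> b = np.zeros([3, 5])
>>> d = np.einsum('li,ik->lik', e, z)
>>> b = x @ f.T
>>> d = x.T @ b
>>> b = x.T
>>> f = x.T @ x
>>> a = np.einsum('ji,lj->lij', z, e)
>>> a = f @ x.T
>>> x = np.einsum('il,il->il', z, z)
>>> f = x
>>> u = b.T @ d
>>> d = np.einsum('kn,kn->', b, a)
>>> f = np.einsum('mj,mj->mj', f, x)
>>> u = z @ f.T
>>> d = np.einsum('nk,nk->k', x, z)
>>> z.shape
(5, 11)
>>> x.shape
(5, 11)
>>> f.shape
(5, 11)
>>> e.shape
(29, 5)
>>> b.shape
(7, 3)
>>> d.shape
(11,)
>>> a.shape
(7, 3)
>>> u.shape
(5, 5)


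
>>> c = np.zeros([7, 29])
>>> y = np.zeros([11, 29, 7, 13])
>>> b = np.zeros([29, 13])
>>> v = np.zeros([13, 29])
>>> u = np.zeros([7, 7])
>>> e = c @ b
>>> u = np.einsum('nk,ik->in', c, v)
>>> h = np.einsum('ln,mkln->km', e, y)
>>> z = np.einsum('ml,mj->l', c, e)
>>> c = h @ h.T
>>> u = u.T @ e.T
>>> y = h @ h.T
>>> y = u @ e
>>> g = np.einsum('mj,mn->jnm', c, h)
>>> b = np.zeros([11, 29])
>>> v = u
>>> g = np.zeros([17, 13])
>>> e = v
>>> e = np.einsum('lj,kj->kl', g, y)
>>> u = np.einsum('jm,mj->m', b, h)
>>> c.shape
(29, 29)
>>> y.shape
(7, 13)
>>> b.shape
(11, 29)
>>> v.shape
(7, 7)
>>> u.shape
(29,)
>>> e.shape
(7, 17)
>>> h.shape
(29, 11)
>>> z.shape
(29,)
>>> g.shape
(17, 13)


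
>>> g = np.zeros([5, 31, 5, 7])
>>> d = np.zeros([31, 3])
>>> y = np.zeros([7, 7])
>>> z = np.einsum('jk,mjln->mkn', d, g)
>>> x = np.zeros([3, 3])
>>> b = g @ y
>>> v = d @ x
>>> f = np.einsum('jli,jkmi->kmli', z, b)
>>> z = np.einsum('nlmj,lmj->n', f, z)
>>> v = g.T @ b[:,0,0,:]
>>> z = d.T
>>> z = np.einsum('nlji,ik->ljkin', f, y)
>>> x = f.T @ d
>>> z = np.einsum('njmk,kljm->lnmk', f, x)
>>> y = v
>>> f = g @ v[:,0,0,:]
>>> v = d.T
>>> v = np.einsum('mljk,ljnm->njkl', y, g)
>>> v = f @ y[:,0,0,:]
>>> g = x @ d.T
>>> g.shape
(7, 3, 5, 31)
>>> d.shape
(31, 3)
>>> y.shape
(7, 5, 31, 7)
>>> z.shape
(3, 31, 3, 7)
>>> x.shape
(7, 3, 5, 3)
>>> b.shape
(5, 31, 5, 7)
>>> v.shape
(5, 31, 5, 7)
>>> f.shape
(5, 31, 5, 7)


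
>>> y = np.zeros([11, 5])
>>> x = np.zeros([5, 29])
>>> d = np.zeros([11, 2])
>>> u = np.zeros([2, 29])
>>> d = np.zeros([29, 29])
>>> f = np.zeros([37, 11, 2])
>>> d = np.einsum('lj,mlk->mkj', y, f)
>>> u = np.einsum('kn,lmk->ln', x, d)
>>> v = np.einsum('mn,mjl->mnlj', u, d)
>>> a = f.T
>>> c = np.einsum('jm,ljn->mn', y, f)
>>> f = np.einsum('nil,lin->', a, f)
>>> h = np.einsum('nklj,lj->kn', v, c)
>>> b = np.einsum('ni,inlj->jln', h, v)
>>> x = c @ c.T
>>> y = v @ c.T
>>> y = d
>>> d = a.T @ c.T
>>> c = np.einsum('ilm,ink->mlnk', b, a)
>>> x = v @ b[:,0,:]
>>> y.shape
(37, 2, 5)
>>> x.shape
(37, 29, 5, 29)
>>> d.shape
(37, 11, 5)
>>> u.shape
(37, 29)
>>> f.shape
()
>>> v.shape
(37, 29, 5, 2)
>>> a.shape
(2, 11, 37)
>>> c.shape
(29, 5, 11, 37)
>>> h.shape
(29, 37)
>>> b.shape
(2, 5, 29)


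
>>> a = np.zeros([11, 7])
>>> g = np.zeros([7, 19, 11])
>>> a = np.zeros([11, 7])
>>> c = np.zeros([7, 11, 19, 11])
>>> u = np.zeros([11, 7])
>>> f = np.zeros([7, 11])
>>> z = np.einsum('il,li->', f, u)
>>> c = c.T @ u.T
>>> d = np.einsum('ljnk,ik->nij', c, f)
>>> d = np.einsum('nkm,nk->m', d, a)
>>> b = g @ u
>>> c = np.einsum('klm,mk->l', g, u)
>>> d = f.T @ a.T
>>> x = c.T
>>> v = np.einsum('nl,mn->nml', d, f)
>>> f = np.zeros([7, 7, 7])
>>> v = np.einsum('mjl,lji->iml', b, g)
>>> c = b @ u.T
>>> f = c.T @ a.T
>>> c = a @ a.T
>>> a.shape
(11, 7)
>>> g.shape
(7, 19, 11)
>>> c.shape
(11, 11)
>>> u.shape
(11, 7)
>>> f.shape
(11, 19, 11)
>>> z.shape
()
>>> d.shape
(11, 11)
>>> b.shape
(7, 19, 7)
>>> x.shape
(19,)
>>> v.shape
(11, 7, 7)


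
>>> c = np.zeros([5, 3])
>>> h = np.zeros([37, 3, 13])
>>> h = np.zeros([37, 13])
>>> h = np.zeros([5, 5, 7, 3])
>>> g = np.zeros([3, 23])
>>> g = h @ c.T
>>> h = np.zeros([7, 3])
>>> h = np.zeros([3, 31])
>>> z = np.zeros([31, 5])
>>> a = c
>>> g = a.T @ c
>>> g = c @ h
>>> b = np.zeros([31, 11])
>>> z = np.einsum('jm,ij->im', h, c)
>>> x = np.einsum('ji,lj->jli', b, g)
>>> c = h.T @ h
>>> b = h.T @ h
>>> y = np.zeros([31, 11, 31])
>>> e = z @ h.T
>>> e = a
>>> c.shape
(31, 31)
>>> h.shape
(3, 31)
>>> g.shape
(5, 31)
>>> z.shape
(5, 31)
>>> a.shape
(5, 3)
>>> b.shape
(31, 31)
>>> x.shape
(31, 5, 11)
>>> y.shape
(31, 11, 31)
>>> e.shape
(5, 3)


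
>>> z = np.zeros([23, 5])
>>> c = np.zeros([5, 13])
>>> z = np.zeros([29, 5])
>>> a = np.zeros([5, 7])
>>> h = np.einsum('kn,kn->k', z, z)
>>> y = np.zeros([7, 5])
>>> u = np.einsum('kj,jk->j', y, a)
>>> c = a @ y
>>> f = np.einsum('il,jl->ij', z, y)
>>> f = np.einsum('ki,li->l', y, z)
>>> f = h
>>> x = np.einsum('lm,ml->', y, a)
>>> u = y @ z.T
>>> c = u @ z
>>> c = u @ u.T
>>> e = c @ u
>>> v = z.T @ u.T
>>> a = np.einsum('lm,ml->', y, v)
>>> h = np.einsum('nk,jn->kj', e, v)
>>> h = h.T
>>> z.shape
(29, 5)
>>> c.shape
(7, 7)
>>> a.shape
()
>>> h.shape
(5, 29)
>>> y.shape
(7, 5)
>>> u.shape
(7, 29)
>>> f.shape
(29,)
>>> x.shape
()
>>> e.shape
(7, 29)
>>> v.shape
(5, 7)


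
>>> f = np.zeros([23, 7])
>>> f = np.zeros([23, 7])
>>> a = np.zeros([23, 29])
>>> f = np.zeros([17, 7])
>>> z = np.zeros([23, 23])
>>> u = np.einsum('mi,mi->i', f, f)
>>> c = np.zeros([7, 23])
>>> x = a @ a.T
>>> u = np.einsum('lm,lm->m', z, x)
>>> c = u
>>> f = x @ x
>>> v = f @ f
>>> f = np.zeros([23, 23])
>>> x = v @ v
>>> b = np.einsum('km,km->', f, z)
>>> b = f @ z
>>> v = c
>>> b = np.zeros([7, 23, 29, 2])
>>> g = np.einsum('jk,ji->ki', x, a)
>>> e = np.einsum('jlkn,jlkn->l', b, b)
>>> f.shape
(23, 23)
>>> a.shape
(23, 29)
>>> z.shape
(23, 23)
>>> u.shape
(23,)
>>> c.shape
(23,)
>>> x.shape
(23, 23)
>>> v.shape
(23,)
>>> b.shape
(7, 23, 29, 2)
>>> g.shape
(23, 29)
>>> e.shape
(23,)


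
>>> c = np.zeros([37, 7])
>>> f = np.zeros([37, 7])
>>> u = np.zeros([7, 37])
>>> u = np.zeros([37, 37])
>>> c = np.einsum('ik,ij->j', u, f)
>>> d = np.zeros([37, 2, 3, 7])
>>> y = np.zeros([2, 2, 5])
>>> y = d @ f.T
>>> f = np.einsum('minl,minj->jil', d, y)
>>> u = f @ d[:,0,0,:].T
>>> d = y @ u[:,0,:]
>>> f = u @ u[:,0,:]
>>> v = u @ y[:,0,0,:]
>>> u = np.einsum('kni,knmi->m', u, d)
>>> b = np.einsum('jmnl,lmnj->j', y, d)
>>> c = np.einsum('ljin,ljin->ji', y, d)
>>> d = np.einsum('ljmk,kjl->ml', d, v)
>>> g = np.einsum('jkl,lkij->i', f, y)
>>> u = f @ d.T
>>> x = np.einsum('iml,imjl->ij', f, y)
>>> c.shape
(2, 3)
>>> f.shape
(37, 2, 37)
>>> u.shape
(37, 2, 3)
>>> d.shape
(3, 37)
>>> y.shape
(37, 2, 3, 37)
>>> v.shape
(37, 2, 37)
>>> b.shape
(37,)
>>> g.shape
(3,)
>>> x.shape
(37, 3)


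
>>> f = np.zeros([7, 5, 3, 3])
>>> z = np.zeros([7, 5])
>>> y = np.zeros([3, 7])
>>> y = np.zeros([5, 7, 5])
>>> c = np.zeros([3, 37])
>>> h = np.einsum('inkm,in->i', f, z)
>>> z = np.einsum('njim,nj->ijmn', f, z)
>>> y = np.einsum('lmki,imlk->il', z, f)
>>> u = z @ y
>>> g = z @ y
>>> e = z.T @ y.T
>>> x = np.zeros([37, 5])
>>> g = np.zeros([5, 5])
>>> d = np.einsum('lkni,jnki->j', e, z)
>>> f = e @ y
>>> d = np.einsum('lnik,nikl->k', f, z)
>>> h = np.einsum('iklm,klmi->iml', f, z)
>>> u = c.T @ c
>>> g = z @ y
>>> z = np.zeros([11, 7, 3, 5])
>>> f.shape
(7, 3, 5, 3)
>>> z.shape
(11, 7, 3, 5)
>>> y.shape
(7, 3)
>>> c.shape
(3, 37)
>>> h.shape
(7, 3, 5)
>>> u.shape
(37, 37)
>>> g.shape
(3, 5, 3, 3)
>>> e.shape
(7, 3, 5, 7)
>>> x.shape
(37, 5)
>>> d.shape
(3,)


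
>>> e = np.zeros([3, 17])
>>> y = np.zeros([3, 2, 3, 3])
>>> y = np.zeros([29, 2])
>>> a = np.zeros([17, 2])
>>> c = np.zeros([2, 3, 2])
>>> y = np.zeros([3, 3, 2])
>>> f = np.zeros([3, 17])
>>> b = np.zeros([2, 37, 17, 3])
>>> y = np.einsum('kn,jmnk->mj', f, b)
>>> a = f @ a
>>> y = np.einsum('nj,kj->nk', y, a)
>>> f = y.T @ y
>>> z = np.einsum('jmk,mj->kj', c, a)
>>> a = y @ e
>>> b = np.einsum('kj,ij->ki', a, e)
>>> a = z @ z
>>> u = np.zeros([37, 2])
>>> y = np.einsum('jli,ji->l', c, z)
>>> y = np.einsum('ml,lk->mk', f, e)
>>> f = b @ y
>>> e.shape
(3, 17)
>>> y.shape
(3, 17)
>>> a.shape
(2, 2)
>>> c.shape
(2, 3, 2)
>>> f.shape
(37, 17)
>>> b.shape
(37, 3)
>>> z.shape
(2, 2)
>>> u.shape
(37, 2)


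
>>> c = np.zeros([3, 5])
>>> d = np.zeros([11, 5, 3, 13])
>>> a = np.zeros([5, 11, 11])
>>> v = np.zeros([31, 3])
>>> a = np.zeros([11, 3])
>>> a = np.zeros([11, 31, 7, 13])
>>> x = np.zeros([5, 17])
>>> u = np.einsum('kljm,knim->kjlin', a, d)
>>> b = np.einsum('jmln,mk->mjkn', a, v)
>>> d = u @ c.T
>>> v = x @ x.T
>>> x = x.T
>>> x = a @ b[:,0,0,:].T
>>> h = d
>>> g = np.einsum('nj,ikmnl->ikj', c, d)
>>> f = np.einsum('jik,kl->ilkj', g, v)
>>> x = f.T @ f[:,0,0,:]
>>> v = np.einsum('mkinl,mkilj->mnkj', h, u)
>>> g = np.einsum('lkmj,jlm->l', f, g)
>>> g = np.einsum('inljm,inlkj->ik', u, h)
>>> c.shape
(3, 5)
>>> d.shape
(11, 7, 31, 3, 3)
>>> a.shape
(11, 31, 7, 13)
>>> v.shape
(11, 3, 7, 5)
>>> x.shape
(11, 5, 5, 11)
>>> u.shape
(11, 7, 31, 3, 5)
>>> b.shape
(31, 11, 3, 13)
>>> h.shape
(11, 7, 31, 3, 3)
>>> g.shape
(11, 3)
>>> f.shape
(7, 5, 5, 11)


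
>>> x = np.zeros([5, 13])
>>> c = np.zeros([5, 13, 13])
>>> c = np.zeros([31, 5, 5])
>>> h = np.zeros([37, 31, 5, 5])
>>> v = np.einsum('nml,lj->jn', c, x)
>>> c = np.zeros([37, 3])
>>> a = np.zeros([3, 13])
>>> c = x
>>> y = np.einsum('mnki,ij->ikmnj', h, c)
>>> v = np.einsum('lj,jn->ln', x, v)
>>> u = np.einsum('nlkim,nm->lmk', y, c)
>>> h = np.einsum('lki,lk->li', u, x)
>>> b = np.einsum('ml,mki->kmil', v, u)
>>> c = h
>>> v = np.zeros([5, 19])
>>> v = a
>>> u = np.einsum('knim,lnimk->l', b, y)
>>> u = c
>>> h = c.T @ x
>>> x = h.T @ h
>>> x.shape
(13, 13)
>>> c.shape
(5, 37)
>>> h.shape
(37, 13)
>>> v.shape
(3, 13)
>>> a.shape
(3, 13)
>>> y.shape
(5, 5, 37, 31, 13)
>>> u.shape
(5, 37)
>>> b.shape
(13, 5, 37, 31)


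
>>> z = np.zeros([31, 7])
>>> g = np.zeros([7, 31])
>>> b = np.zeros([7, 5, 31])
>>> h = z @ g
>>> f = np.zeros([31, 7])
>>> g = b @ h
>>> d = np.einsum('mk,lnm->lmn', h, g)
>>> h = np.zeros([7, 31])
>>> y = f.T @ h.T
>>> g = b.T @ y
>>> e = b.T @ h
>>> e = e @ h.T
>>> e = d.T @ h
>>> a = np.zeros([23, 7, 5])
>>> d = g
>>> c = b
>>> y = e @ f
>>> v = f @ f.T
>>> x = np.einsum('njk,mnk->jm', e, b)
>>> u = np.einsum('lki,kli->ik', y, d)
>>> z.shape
(31, 7)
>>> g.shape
(31, 5, 7)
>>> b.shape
(7, 5, 31)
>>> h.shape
(7, 31)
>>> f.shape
(31, 7)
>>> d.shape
(31, 5, 7)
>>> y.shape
(5, 31, 7)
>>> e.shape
(5, 31, 31)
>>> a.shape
(23, 7, 5)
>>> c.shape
(7, 5, 31)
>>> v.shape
(31, 31)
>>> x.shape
(31, 7)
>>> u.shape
(7, 31)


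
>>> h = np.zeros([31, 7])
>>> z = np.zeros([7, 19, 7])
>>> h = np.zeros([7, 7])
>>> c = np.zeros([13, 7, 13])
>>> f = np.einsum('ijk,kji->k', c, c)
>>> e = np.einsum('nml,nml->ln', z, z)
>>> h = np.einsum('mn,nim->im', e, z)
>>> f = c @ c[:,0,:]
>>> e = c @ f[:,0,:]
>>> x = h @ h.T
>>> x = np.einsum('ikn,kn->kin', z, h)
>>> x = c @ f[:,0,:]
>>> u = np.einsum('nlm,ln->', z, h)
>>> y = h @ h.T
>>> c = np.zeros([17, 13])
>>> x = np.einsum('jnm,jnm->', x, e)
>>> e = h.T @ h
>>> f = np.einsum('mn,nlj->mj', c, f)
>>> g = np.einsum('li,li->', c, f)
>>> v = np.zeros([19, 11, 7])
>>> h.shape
(19, 7)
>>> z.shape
(7, 19, 7)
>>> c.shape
(17, 13)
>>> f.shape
(17, 13)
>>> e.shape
(7, 7)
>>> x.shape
()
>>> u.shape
()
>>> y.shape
(19, 19)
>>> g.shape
()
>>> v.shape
(19, 11, 7)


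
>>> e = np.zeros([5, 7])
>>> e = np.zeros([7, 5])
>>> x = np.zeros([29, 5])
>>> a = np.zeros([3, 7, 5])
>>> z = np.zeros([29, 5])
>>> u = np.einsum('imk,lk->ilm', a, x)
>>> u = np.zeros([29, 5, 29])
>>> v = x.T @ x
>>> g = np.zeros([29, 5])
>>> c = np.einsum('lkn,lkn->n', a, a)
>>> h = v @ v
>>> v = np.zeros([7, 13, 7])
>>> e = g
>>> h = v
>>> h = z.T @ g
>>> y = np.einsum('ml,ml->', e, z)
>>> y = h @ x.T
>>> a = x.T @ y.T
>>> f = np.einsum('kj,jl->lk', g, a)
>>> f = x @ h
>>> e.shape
(29, 5)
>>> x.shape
(29, 5)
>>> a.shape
(5, 5)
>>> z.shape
(29, 5)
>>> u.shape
(29, 5, 29)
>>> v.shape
(7, 13, 7)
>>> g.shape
(29, 5)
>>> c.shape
(5,)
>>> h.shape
(5, 5)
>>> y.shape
(5, 29)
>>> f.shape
(29, 5)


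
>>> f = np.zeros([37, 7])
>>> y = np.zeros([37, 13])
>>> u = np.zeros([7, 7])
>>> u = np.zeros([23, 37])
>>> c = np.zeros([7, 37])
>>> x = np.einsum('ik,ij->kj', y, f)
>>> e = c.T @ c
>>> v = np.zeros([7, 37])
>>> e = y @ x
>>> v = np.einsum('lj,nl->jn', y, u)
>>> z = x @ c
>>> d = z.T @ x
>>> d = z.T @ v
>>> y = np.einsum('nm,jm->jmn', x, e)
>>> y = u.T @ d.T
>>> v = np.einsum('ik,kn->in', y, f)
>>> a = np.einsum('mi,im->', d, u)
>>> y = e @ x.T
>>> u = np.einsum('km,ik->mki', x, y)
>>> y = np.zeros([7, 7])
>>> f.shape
(37, 7)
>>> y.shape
(7, 7)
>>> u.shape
(7, 13, 37)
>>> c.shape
(7, 37)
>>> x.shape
(13, 7)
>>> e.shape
(37, 7)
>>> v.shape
(37, 7)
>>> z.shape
(13, 37)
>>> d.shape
(37, 23)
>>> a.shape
()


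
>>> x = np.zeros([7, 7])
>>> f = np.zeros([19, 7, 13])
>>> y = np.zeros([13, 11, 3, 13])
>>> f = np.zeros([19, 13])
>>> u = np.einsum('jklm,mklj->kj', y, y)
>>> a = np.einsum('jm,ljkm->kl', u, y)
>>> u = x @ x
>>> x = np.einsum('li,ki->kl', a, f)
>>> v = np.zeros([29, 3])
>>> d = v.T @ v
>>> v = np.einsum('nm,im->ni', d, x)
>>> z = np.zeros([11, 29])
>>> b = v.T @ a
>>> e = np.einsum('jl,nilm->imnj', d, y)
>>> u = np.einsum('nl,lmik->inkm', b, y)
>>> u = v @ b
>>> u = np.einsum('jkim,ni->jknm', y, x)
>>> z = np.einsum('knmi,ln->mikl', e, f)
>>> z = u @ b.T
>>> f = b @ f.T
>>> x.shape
(19, 3)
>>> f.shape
(19, 19)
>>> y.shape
(13, 11, 3, 13)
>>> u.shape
(13, 11, 19, 13)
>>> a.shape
(3, 13)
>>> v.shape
(3, 19)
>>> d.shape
(3, 3)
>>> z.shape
(13, 11, 19, 19)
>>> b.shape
(19, 13)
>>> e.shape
(11, 13, 13, 3)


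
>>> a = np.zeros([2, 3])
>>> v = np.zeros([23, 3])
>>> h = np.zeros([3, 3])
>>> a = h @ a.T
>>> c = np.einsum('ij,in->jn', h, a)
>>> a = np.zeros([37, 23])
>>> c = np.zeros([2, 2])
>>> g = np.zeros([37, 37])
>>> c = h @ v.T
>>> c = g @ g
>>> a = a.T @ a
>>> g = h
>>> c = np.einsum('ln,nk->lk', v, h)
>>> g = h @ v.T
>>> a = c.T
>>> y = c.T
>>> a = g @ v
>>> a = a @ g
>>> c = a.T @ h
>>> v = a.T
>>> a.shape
(3, 23)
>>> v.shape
(23, 3)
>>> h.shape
(3, 3)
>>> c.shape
(23, 3)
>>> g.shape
(3, 23)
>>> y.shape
(3, 23)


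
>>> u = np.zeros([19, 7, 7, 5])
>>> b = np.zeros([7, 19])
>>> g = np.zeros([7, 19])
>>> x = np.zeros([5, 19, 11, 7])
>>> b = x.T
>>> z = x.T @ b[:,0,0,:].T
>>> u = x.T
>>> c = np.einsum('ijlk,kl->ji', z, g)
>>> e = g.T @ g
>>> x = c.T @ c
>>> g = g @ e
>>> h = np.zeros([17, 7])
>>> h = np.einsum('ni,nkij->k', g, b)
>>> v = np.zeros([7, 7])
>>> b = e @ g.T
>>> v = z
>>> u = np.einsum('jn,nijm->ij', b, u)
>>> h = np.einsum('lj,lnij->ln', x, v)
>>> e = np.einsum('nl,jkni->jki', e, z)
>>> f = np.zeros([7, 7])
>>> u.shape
(11, 19)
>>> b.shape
(19, 7)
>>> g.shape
(7, 19)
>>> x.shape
(7, 7)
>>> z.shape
(7, 11, 19, 7)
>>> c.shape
(11, 7)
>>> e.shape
(7, 11, 7)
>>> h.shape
(7, 11)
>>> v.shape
(7, 11, 19, 7)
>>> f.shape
(7, 7)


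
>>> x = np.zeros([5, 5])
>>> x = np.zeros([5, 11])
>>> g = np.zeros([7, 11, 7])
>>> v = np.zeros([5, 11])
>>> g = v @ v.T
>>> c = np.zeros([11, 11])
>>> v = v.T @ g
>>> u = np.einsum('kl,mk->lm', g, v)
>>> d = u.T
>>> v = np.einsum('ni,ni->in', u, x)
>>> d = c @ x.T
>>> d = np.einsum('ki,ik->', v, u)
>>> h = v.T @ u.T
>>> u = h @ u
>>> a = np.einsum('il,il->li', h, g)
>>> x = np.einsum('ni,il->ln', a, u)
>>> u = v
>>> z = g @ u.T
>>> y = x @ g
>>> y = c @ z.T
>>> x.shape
(11, 5)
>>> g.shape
(5, 5)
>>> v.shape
(11, 5)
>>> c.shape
(11, 11)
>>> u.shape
(11, 5)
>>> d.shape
()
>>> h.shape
(5, 5)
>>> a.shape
(5, 5)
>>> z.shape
(5, 11)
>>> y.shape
(11, 5)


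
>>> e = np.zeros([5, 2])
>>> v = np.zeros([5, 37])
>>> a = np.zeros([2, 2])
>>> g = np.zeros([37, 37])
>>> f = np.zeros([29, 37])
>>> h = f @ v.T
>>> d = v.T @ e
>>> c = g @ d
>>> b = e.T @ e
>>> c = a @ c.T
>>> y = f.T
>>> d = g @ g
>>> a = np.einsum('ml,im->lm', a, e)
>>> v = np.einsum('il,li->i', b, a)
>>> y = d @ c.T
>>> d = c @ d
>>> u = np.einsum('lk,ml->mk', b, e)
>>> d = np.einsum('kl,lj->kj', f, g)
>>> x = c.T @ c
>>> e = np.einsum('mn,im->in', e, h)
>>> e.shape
(29, 2)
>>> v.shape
(2,)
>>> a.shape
(2, 2)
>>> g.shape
(37, 37)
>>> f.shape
(29, 37)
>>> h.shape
(29, 5)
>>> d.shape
(29, 37)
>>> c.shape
(2, 37)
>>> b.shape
(2, 2)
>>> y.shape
(37, 2)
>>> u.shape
(5, 2)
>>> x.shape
(37, 37)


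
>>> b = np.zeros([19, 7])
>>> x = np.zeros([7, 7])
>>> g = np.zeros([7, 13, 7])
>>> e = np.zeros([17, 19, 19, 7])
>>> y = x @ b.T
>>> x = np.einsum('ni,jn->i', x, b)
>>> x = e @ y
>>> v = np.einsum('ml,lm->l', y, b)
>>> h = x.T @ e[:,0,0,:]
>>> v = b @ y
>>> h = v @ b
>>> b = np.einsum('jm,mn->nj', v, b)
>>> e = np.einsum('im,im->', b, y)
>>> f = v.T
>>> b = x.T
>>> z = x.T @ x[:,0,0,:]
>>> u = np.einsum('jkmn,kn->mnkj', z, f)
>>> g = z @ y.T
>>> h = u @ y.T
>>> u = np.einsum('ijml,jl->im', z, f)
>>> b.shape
(19, 19, 19, 17)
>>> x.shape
(17, 19, 19, 19)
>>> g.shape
(19, 19, 19, 7)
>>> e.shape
()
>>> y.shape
(7, 19)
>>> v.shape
(19, 19)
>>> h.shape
(19, 19, 19, 7)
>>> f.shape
(19, 19)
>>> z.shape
(19, 19, 19, 19)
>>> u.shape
(19, 19)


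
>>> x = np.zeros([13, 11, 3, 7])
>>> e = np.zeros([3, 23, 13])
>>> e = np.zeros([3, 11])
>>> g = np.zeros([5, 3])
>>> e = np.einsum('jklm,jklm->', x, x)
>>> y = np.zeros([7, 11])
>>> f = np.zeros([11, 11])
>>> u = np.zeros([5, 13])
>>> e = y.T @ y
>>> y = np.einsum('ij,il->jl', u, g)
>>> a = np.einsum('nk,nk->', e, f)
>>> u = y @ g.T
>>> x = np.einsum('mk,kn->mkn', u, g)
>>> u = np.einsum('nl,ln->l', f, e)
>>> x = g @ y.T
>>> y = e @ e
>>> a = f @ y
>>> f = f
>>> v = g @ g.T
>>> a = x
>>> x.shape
(5, 13)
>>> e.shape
(11, 11)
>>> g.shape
(5, 3)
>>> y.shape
(11, 11)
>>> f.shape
(11, 11)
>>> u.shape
(11,)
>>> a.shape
(5, 13)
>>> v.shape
(5, 5)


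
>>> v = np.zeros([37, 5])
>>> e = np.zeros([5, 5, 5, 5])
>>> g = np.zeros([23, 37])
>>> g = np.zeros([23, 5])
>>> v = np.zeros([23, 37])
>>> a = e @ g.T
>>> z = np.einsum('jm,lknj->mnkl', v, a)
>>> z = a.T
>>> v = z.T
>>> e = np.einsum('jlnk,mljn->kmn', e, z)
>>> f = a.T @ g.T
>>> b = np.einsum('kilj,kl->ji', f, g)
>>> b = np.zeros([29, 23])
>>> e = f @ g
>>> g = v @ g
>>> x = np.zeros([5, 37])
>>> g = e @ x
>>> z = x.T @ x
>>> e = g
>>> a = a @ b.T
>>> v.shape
(5, 5, 5, 23)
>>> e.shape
(23, 5, 5, 37)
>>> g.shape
(23, 5, 5, 37)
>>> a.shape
(5, 5, 5, 29)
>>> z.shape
(37, 37)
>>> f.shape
(23, 5, 5, 23)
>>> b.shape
(29, 23)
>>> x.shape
(5, 37)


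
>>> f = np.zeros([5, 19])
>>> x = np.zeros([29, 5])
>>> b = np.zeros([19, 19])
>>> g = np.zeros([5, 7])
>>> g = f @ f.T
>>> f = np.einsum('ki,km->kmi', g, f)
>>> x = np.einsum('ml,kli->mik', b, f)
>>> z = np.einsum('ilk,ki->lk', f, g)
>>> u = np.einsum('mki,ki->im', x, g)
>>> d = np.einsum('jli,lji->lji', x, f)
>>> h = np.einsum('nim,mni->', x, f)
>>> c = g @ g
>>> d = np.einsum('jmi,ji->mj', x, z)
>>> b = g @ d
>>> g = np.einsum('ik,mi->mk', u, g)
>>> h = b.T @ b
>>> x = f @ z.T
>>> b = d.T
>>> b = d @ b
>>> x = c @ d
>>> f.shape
(5, 19, 5)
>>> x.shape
(5, 19)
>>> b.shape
(5, 5)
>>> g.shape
(5, 19)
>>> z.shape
(19, 5)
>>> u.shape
(5, 19)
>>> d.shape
(5, 19)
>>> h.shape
(19, 19)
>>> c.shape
(5, 5)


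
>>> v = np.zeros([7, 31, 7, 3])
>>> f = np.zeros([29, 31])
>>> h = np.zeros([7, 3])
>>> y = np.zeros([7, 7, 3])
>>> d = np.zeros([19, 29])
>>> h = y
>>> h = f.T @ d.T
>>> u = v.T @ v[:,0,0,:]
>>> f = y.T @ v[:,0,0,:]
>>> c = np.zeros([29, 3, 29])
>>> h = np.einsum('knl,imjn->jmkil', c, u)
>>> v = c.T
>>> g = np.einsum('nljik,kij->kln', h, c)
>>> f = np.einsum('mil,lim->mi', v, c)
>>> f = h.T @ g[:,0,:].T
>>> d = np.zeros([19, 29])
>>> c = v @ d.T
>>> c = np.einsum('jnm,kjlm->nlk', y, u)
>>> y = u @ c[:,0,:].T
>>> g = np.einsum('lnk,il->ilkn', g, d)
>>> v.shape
(29, 3, 29)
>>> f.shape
(29, 3, 29, 7, 29)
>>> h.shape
(31, 7, 29, 3, 29)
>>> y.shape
(3, 7, 31, 7)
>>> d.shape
(19, 29)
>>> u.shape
(3, 7, 31, 3)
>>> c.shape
(7, 31, 3)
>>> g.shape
(19, 29, 31, 7)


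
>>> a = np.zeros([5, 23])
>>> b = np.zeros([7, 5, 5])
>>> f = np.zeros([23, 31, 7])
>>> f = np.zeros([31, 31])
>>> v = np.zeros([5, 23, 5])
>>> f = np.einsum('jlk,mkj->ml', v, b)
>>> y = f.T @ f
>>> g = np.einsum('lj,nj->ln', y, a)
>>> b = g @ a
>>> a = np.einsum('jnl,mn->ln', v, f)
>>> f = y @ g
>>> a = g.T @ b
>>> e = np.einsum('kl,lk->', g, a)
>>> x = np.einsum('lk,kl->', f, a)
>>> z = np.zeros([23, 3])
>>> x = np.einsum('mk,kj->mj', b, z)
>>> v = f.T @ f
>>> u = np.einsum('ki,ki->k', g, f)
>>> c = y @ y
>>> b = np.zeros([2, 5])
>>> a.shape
(5, 23)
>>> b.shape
(2, 5)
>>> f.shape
(23, 5)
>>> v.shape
(5, 5)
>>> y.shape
(23, 23)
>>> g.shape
(23, 5)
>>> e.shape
()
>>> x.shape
(23, 3)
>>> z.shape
(23, 3)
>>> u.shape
(23,)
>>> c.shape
(23, 23)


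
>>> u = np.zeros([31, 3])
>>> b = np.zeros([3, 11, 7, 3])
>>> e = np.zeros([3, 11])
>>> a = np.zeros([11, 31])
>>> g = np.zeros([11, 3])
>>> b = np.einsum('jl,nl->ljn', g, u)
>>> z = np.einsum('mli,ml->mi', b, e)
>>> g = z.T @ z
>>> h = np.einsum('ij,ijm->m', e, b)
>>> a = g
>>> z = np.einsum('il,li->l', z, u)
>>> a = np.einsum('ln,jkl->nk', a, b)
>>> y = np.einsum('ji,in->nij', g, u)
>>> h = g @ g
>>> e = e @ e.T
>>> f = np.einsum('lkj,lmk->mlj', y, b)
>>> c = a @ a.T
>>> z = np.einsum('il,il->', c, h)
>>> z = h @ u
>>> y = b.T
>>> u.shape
(31, 3)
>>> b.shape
(3, 11, 31)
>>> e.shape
(3, 3)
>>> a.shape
(31, 11)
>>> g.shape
(31, 31)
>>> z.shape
(31, 3)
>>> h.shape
(31, 31)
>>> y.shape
(31, 11, 3)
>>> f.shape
(11, 3, 31)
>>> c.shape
(31, 31)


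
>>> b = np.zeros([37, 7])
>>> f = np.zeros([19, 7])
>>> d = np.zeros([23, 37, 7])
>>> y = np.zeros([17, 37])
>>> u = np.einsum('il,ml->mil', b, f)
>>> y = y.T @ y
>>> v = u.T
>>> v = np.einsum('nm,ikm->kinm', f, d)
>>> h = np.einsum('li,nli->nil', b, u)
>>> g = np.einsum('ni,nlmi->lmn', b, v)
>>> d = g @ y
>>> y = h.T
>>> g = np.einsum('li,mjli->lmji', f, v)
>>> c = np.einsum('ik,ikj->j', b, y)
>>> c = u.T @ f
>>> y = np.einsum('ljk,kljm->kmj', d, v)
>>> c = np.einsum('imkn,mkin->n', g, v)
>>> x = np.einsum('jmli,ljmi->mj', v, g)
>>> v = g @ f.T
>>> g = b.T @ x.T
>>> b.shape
(37, 7)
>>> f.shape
(19, 7)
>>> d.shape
(23, 19, 37)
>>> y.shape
(37, 7, 19)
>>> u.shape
(19, 37, 7)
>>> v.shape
(19, 37, 23, 19)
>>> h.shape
(19, 7, 37)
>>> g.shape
(7, 23)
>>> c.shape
(7,)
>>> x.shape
(23, 37)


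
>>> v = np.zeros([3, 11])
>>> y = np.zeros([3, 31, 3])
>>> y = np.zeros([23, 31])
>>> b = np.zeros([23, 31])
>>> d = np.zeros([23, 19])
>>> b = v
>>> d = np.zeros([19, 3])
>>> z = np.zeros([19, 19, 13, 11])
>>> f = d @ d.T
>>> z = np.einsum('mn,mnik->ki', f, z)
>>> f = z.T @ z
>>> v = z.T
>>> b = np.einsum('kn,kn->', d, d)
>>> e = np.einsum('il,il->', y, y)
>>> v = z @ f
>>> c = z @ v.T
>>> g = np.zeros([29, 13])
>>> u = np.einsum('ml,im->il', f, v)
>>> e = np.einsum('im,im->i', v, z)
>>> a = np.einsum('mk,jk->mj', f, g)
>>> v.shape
(11, 13)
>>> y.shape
(23, 31)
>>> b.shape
()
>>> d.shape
(19, 3)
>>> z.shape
(11, 13)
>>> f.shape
(13, 13)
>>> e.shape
(11,)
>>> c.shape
(11, 11)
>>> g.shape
(29, 13)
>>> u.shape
(11, 13)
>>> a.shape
(13, 29)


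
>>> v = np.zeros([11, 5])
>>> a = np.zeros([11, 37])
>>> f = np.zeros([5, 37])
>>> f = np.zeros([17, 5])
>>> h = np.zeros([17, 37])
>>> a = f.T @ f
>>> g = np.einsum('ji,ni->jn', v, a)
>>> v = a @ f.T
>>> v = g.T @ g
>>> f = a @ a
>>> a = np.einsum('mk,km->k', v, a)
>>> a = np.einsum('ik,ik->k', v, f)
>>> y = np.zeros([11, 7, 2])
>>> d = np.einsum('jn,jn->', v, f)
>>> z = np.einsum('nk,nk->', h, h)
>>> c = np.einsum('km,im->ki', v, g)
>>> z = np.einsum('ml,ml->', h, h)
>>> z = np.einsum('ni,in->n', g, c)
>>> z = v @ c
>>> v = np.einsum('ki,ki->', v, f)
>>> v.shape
()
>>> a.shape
(5,)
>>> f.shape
(5, 5)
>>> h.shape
(17, 37)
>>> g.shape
(11, 5)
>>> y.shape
(11, 7, 2)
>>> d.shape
()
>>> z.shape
(5, 11)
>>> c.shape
(5, 11)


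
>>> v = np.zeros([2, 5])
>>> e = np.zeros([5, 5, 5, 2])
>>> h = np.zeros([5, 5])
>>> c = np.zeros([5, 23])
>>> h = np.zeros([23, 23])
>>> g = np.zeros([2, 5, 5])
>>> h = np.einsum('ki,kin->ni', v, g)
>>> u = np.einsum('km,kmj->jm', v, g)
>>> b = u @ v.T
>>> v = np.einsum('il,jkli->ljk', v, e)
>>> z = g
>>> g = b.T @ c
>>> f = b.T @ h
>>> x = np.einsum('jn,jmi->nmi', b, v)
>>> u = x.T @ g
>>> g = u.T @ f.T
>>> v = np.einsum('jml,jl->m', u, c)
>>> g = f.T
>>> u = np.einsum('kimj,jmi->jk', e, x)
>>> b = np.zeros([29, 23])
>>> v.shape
(5,)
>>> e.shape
(5, 5, 5, 2)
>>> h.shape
(5, 5)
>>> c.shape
(5, 23)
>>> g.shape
(5, 2)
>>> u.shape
(2, 5)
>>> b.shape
(29, 23)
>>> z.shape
(2, 5, 5)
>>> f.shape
(2, 5)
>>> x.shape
(2, 5, 5)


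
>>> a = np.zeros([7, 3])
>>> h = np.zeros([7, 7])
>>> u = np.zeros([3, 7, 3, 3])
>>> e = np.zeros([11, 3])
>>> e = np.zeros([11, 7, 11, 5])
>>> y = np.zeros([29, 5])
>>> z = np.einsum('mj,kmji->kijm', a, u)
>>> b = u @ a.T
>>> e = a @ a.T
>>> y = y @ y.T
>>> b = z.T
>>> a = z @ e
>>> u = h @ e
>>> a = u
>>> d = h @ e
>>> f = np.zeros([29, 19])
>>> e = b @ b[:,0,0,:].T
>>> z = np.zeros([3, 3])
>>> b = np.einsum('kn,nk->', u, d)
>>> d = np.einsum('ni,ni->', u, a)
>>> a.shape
(7, 7)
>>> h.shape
(7, 7)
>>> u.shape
(7, 7)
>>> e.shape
(7, 3, 3, 7)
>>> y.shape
(29, 29)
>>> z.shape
(3, 3)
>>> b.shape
()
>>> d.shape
()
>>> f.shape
(29, 19)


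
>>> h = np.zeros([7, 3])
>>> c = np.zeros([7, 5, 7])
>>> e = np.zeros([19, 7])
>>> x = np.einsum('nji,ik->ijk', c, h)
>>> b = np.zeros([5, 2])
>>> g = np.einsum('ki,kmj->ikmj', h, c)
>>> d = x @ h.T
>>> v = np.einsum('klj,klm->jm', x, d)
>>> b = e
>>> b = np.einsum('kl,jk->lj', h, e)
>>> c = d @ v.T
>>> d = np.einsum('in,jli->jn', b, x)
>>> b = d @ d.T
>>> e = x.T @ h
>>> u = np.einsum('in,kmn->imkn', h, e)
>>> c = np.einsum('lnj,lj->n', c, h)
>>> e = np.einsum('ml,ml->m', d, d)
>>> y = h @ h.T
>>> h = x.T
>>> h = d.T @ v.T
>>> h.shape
(19, 3)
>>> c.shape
(5,)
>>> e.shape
(7,)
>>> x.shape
(7, 5, 3)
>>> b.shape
(7, 7)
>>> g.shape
(3, 7, 5, 7)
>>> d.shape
(7, 19)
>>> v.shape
(3, 7)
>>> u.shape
(7, 5, 3, 3)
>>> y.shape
(7, 7)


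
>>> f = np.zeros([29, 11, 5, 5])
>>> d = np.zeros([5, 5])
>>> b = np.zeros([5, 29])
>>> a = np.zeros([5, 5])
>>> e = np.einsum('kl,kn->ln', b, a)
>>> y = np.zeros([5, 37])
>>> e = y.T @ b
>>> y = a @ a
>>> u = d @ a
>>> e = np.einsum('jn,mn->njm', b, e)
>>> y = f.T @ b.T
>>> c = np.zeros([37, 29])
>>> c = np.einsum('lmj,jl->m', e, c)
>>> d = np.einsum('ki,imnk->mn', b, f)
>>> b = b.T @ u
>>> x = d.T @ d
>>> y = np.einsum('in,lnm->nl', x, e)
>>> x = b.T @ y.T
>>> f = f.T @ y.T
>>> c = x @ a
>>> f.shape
(5, 5, 11, 5)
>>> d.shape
(11, 5)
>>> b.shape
(29, 5)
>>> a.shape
(5, 5)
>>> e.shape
(29, 5, 37)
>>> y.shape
(5, 29)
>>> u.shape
(5, 5)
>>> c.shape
(5, 5)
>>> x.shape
(5, 5)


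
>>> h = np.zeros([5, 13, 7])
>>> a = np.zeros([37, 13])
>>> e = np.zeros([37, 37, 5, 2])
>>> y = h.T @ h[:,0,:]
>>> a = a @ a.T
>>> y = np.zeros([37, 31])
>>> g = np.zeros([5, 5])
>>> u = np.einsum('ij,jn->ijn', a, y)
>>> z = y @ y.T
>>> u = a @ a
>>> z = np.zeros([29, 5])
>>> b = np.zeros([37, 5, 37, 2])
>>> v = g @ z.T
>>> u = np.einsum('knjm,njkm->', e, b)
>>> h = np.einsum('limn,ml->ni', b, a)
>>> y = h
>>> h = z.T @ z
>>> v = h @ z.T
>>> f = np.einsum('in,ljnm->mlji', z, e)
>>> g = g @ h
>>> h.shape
(5, 5)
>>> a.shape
(37, 37)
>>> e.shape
(37, 37, 5, 2)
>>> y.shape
(2, 5)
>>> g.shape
(5, 5)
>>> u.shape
()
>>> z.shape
(29, 5)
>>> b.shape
(37, 5, 37, 2)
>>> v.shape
(5, 29)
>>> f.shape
(2, 37, 37, 29)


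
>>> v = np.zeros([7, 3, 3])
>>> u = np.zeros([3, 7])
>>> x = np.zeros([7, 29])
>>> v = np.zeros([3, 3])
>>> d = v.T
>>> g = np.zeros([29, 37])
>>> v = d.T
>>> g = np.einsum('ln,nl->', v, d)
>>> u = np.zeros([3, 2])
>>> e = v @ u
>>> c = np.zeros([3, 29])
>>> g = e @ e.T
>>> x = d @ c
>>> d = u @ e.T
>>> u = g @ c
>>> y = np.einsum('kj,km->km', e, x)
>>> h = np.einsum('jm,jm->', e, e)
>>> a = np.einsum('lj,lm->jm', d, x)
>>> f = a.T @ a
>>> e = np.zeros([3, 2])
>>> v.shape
(3, 3)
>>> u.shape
(3, 29)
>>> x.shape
(3, 29)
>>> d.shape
(3, 3)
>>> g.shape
(3, 3)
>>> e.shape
(3, 2)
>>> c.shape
(3, 29)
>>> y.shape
(3, 29)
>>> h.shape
()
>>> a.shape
(3, 29)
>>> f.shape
(29, 29)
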